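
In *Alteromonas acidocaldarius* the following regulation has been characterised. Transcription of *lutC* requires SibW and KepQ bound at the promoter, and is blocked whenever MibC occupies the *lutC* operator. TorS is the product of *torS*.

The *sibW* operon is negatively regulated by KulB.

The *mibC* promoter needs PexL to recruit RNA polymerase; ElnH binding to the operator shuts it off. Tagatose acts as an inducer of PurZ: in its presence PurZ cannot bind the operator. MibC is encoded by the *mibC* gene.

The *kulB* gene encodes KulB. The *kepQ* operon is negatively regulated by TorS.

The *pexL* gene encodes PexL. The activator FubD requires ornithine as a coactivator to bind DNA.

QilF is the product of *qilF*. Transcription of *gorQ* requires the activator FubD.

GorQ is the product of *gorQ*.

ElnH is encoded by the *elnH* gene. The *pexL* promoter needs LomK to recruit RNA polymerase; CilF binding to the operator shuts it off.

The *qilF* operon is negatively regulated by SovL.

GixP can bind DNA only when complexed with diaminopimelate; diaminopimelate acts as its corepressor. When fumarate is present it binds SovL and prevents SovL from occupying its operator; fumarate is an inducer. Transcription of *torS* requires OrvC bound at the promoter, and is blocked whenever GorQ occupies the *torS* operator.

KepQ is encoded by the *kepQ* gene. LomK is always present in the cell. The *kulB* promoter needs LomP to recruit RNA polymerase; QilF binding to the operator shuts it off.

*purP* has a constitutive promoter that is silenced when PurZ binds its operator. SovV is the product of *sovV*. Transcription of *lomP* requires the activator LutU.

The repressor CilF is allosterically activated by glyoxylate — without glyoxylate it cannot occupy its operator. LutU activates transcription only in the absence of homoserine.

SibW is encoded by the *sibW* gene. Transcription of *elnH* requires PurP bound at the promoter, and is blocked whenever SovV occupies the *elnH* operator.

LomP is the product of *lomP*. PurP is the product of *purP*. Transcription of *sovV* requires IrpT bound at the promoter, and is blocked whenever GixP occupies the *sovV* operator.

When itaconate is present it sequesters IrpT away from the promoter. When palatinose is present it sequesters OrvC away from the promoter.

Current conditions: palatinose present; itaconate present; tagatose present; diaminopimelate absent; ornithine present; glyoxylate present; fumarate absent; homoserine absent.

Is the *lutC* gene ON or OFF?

Homoserine is absent, so LutU is active.
No repressor is bound and LutU is active, so *lomP* is transcribed.
So LomP is produced and active.
Fumarate is absent, so SovL is active.
With repressor SovL bound, *qilF* is not transcribed.
So QilF is not produced.
No repressor is bound and LomP is active, so *kulB* is transcribed.
So KulB is produced and active.
With repressor KulB bound, *sibW* is not transcribed.
So SibW is not produced.
Ornithine is present, so FubD is active.
No repressor is bound and FubD is active, so *gorQ* is transcribed.
So GorQ is produced and active.
Palatinose is present, so OrvC is inactive.
With repressor GorQ bound, *torS* is not transcribed.
So TorS is not produced.
With no repressor bound, *kepQ* is transcribed.
So KepQ is produced and active.
LomK is produced constitutively and is active.
Glyoxylate is present, so CilF is active.
With repressor CilF bound, *pexL* is not transcribed.
So PexL is not produced.
Tagatose is present, so PurZ is inactive.
With no repressor bound, *purP* is transcribed.
So PurP is produced and active.
Itaconate is present, so IrpT is inactive.
Diaminopimelate is absent, so GixP is inactive.
Required activator IrpT is absent, so *sovV* is not transcribed.
So SovV is not produced.
No repressor is bound and PurP is active, so *elnH* is transcribed.
So ElnH is produced and active.
With repressor ElnH bound, *mibC* is not transcribed.
So MibC is not produced.
Required activator SibW is absent, so *lutC* is not transcribed.

OFF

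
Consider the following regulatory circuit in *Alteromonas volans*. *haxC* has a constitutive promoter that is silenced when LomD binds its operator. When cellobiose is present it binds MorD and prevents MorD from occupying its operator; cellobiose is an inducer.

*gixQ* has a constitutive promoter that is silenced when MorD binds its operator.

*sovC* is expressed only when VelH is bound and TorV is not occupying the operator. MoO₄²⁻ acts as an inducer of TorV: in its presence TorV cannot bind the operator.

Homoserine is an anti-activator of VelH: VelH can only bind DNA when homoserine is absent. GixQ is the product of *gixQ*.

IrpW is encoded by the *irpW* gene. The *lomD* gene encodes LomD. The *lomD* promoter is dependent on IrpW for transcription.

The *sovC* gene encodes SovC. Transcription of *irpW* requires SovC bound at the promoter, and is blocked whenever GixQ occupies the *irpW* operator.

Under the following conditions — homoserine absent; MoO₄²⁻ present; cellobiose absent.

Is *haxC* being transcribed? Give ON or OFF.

OFF

Homoserine is absent, so VelH is active.
MoO₄²⁻ is present, so TorV is inactive.
No repressor is bound and VelH is active, so *sovC* is transcribed.
So SovC is produced and active.
Cellobiose is absent, so MorD is active.
With repressor MorD bound, *gixQ* is not transcribed.
So GixQ is not produced.
No repressor is bound and SovC is active, so *irpW* is transcribed.
So IrpW is produced and active.
No repressor is bound and IrpW is active, so *lomD* is transcribed.
So LomD is produced and active.
With repressor LomD bound, *haxC* is not transcribed.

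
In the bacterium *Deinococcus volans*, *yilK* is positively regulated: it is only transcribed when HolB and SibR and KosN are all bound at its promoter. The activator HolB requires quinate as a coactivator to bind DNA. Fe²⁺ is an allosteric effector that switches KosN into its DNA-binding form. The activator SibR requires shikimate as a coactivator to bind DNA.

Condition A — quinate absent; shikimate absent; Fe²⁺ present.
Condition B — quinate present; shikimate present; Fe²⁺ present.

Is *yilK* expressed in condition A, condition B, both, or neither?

Condition A:
Quinate is absent, so HolB is inactive.
Shikimate is absent, so SibR is inactive.
Fe²⁺ is present, so KosN is active.
Required activator HolB is absent, so *yilK* is not transcribed.
→ *yilK* is OFF in A.
Condition B:
Quinate is present, so HolB is active.
Shikimate is present, so SibR is active.
Fe²⁺ is present, so KosN is active.
No repressor is bound and HolB and SibR and KosN are active, so *yilK* is transcribed.
→ *yilK* is ON in B.

B only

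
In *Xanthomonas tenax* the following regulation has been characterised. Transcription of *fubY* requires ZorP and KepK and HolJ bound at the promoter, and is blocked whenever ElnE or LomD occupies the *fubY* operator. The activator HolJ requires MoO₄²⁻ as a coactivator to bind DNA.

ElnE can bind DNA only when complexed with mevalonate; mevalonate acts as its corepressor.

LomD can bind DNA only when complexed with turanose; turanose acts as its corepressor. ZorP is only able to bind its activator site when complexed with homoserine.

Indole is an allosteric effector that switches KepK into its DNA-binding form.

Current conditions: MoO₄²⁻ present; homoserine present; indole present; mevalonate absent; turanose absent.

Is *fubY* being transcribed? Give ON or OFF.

Homoserine is present, so ZorP is active.
Indole is present, so KepK is active.
MoO₄²⁻ is present, so HolJ is active.
Mevalonate is absent, so ElnE is inactive.
Turanose is absent, so LomD is inactive.
No repressor is bound and ZorP and KepK and HolJ are active, so *fubY* is transcribed.

ON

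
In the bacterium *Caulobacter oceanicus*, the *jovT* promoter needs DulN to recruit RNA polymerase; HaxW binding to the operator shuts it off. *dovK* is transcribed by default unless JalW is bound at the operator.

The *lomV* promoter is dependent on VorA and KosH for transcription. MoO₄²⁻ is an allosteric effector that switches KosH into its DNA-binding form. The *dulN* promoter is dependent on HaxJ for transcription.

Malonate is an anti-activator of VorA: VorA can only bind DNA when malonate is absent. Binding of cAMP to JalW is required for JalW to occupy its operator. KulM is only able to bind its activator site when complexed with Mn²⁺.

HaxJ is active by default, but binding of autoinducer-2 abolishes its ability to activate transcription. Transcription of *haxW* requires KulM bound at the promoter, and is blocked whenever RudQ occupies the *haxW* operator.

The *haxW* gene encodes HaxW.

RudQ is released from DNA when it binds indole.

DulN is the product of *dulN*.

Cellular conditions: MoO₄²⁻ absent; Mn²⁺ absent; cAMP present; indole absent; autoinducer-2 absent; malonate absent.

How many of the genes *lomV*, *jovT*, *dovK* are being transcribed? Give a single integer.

1

Malonate is absent, so VorA is active.
MoO₄²⁻ is absent, so KosH is inactive.
Required activator KosH is absent, so *lomV* is not transcribed.
→ *lomV* is OFF.
Autoinducer-2 is absent, so HaxJ is active.
No repressor is bound and HaxJ is active, so *dulN* is transcribed.
So DulN is produced and active.
Indole is absent, so RudQ is active.
Mn²⁺ is absent, so KulM is inactive.
With repressor RudQ bound, *haxW* is not transcribed.
So HaxW is not produced.
No repressor is bound and DulN is active, so *jovT* is transcribed.
→ *jovT* is ON.
cAMP is present, so JalW is active.
With repressor JalW bound, *dovK* is not transcribed.
→ *dovK* is OFF.
1 of the 3 genes is transcribed.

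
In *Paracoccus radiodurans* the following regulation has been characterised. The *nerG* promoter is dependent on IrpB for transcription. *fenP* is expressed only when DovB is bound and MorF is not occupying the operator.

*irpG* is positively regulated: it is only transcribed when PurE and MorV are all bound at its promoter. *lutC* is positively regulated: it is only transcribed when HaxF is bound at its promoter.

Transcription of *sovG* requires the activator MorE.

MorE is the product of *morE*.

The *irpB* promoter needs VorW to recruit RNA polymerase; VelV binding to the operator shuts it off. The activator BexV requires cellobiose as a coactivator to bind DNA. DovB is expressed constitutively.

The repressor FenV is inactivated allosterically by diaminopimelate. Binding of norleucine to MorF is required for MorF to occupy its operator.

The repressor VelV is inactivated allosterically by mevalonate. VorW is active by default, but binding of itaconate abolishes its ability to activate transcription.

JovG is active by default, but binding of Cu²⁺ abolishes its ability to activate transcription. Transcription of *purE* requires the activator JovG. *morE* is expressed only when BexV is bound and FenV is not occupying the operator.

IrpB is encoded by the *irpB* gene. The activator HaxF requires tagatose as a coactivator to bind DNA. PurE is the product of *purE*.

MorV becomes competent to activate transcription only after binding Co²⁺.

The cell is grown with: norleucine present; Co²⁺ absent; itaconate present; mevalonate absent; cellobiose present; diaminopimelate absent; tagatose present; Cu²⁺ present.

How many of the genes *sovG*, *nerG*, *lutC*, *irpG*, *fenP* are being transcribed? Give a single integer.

Diaminopimelate is absent, so FenV is active.
Cellobiose is present, so BexV is active.
With repressor FenV bound, *morE* is not transcribed.
So MorE is not produced.
Required activator MorE is absent, so *sovG* is not transcribed.
→ *sovG* is OFF.
Mevalonate is absent, so VelV is active.
Itaconate is present, so VorW is inactive.
With repressor VelV bound, *irpB* is not transcribed.
So IrpB is not produced.
Required activator IrpB is absent, so *nerG* is not transcribed.
→ *nerG* is OFF.
Tagatose is present, so HaxF is active.
No repressor is bound and HaxF is active, so *lutC* is transcribed.
→ *lutC* is ON.
Cu²⁺ is present, so JovG is inactive.
Required activator JovG is absent, so *purE* is not transcribed.
So PurE is not produced.
Co²⁺ is absent, so MorV is inactive.
Required activator PurE is absent, so *irpG* is not transcribed.
→ *irpG* is OFF.
DovB is produced constitutively and is active.
Norleucine is present, so MorF is active.
With repressor MorF bound, *fenP* is not transcribed.
→ *fenP* is OFF.
1 of the 5 genes is transcribed.

1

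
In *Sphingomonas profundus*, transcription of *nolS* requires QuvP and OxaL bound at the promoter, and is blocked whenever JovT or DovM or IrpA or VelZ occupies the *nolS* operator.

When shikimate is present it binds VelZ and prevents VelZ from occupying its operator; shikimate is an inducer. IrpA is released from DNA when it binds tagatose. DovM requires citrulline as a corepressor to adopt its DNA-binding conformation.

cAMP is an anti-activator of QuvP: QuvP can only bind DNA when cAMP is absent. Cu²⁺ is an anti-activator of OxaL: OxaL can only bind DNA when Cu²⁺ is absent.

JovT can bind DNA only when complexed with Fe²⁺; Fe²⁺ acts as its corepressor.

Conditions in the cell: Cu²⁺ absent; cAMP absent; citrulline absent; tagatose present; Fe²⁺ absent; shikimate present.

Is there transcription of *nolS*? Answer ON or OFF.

cAMP is absent, so QuvP is active.
Fe²⁺ is absent, so JovT is inactive.
Cu²⁺ is absent, so OxaL is active.
Citrulline is absent, so DovM is inactive.
Tagatose is present, so IrpA is inactive.
Shikimate is present, so VelZ is inactive.
No repressor is bound and QuvP and OxaL are active, so *nolS* is transcribed.

ON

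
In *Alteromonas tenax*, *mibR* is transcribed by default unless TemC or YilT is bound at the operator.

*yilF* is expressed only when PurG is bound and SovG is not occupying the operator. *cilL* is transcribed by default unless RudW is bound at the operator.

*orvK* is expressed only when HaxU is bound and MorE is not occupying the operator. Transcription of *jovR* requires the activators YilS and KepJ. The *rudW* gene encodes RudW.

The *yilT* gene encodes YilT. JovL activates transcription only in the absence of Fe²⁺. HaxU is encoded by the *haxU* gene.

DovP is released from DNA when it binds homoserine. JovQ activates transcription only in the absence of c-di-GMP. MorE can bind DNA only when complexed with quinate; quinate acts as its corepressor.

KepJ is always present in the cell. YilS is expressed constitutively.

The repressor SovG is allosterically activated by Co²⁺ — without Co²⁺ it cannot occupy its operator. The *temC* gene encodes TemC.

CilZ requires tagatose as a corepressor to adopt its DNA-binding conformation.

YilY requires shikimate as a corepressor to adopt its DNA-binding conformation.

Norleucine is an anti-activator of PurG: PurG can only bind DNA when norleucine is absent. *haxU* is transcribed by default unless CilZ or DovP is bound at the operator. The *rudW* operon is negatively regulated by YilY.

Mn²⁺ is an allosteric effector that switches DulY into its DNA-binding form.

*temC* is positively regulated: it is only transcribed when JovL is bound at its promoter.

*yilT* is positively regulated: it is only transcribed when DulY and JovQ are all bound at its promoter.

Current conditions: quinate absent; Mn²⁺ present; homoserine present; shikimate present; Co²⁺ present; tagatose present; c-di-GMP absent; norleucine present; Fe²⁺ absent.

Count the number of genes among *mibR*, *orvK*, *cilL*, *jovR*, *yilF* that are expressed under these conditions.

2

Fe²⁺ is absent, so JovL is active.
No repressor is bound and JovL is active, so *temC* is transcribed.
So TemC is produced and active.
Mn²⁺ is present, so DulY is active.
c-di-GMP is absent, so JovQ is active.
No repressor is bound and DulY and JovQ are active, so *yilT* is transcribed.
So YilT is produced and active.
With repressor TemC bound, *mibR* is not transcribed.
→ *mibR* is OFF.
Tagatose is present, so CilZ is active.
Homoserine is present, so DovP is inactive.
With repressor CilZ bound, *haxU* is not transcribed.
So HaxU is not produced.
Quinate is absent, so MorE is inactive.
Required activator HaxU is absent, so *orvK* is not transcribed.
→ *orvK* is OFF.
Shikimate is present, so YilY is active.
With repressor YilY bound, *rudW* is not transcribed.
So RudW is not produced.
With no repressor bound, *cilL* is transcribed.
→ *cilL* is ON.
YilS is produced constitutively and is active.
KepJ is produced constitutively and is active.
No repressor is bound and YilS and KepJ are active, so *jovR* is transcribed.
→ *jovR* is ON.
Norleucine is present, so PurG is inactive.
Co²⁺ is present, so SovG is active.
With repressor SovG bound, *yilF* is not transcribed.
→ *yilF* is OFF.
2 of the 5 genes are transcribed.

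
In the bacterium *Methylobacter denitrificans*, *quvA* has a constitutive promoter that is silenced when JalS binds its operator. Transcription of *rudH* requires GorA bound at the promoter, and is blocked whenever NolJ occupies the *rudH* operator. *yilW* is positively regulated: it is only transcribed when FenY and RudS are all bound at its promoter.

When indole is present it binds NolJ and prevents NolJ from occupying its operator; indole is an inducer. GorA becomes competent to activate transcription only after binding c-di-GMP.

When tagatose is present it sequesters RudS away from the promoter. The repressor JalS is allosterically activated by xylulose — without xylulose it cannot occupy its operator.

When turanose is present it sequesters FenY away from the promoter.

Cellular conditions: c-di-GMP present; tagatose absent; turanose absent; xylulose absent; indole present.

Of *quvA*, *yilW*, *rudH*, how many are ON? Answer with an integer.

Xylulose is absent, so JalS is inactive.
With no repressor bound, *quvA* is transcribed.
→ *quvA* is ON.
Turanose is absent, so FenY is active.
Tagatose is absent, so RudS is active.
No repressor is bound and FenY and RudS are active, so *yilW* is transcribed.
→ *yilW* is ON.
c-di-GMP is present, so GorA is active.
Indole is present, so NolJ is inactive.
No repressor is bound and GorA is active, so *rudH* is transcribed.
→ *rudH* is ON.
3 of the 3 genes are transcribed.

3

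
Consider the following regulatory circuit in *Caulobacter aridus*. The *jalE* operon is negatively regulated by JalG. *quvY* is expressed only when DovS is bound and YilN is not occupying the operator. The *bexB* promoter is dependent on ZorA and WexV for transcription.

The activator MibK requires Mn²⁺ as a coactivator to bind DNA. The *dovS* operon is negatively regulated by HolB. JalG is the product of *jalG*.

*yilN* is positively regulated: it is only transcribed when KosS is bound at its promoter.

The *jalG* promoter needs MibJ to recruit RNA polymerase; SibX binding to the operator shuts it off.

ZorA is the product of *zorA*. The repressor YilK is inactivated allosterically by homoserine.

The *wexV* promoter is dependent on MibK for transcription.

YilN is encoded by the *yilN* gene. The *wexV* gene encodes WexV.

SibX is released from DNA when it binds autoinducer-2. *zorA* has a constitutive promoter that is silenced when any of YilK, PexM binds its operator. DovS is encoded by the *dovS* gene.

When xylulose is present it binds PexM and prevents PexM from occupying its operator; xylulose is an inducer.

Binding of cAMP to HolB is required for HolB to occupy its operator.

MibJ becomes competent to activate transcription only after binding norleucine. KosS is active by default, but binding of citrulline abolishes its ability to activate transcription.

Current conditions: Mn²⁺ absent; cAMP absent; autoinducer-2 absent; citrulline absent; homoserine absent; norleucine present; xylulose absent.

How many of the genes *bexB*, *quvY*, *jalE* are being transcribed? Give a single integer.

Homoserine is absent, so YilK is active.
Xylulose is absent, so PexM is active.
With repressor YilK bound, *zorA* is not transcribed.
So ZorA is not produced.
Mn²⁺ is absent, so MibK is inactive.
Required activator MibK is absent, so *wexV* is not transcribed.
So WexV is not produced.
Required activator ZorA is absent, so *bexB* is not transcribed.
→ *bexB* is OFF.
cAMP is absent, so HolB is inactive.
With no repressor bound, *dovS* is transcribed.
So DovS is produced and active.
Citrulline is absent, so KosS is active.
No repressor is bound and KosS is active, so *yilN* is transcribed.
So YilN is produced and active.
With repressor YilN bound, *quvY* is not transcribed.
→ *quvY* is OFF.
Autoinducer-2 is absent, so SibX is active.
Norleucine is present, so MibJ is active.
With repressor SibX bound, *jalG* is not transcribed.
So JalG is not produced.
With no repressor bound, *jalE* is transcribed.
→ *jalE* is ON.
1 of the 3 genes is transcribed.

1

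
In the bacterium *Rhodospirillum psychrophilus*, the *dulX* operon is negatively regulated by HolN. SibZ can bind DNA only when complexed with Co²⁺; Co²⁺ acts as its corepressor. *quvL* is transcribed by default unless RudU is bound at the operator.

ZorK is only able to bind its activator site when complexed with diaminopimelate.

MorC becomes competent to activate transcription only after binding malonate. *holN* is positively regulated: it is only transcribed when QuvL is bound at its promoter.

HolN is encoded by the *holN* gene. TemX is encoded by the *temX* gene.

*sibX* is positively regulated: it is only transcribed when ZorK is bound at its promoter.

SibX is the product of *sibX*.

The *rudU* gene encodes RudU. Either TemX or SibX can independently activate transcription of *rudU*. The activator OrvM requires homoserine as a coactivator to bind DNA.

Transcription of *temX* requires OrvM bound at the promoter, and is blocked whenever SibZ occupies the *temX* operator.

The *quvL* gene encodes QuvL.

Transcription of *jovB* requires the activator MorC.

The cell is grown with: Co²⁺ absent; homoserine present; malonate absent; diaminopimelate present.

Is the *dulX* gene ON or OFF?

Homoserine is present, so OrvM is active.
Co²⁺ is absent, so SibZ is inactive.
No repressor is bound and OrvM is active, so *temX* is transcribed.
So TemX is produced and active.
Diaminopimelate is present, so ZorK is active.
No repressor is bound and ZorK is active, so *sibX* is transcribed.
So SibX is produced and active.
Activator TemX is present, so *rudU* is transcribed.
So RudU is produced and active.
With repressor RudU bound, *quvL* is not transcribed.
So QuvL is not produced.
Required activator QuvL is absent, so *holN* is not transcribed.
So HolN is not produced.
With no repressor bound, *dulX* is transcribed.

ON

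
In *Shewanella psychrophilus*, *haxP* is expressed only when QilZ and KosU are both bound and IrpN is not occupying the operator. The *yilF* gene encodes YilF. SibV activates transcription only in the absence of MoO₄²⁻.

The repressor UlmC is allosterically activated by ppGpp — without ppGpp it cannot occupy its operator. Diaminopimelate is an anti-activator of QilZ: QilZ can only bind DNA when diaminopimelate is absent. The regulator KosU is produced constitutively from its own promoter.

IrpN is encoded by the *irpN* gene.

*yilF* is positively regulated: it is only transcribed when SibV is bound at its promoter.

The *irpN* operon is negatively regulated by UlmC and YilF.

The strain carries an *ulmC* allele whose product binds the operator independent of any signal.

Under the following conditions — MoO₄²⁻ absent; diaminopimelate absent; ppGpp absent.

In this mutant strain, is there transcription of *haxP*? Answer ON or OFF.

Diaminopimelate is absent, so QilZ is active.
KosU is produced constitutively and is active.
UlmC is constitutively active in this strain.
MoO₄²⁻ is absent, so SibV is active.
No repressor is bound and SibV is active, so *yilF* is transcribed.
So YilF is produced and active.
With repressor UlmC bound, *irpN* is not transcribed.
So IrpN is not produced.
No repressor is bound and QilZ and KosU are active, so *haxP* is transcribed.

ON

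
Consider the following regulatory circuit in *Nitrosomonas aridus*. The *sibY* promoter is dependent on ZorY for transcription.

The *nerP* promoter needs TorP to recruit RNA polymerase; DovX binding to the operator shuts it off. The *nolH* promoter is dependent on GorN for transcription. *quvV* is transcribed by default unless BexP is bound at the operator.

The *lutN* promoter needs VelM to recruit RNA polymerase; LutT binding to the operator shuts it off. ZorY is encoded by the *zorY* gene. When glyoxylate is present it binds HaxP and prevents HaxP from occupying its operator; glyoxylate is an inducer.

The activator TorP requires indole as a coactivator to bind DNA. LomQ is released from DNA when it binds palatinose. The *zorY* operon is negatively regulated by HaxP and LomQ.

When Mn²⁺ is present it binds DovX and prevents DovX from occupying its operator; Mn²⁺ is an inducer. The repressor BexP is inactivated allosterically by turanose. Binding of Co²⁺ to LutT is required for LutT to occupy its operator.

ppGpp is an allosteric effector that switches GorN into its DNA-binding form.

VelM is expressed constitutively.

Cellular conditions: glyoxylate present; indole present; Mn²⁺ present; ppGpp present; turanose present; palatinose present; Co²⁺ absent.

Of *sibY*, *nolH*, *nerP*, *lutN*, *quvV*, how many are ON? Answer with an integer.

5

Glyoxylate is present, so HaxP is inactive.
Palatinose is present, so LomQ is inactive.
With no repressor bound, *zorY* is transcribed.
So ZorY is produced and active.
No repressor is bound and ZorY is active, so *sibY* is transcribed.
→ *sibY* is ON.
ppGpp is present, so GorN is active.
No repressor is bound and GorN is active, so *nolH* is transcribed.
→ *nolH* is ON.
Mn²⁺ is present, so DovX is inactive.
Indole is present, so TorP is active.
No repressor is bound and TorP is active, so *nerP* is transcribed.
→ *nerP* is ON.
VelM is produced constitutively and is active.
Co²⁺ is absent, so LutT is inactive.
No repressor is bound and VelM is active, so *lutN* is transcribed.
→ *lutN* is ON.
Turanose is present, so BexP is inactive.
With no repressor bound, *quvV* is transcribed.
→ *quvV* is ON.
5 of the 5 genes are transcribed.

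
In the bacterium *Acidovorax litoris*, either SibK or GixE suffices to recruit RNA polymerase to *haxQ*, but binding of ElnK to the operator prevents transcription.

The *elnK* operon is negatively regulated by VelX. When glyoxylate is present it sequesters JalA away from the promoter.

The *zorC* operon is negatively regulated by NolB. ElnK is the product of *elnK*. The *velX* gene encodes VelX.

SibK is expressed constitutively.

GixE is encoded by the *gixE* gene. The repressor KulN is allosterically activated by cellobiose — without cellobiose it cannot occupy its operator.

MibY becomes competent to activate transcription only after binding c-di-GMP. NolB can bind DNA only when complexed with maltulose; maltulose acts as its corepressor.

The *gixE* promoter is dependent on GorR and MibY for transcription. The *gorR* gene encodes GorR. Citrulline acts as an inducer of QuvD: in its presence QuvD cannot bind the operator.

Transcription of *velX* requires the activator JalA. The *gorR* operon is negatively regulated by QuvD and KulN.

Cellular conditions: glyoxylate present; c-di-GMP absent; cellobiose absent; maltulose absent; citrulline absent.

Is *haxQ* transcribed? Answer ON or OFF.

SibK is produced constitutively and is active.
Citrulline is absent, so QuvD is active.
Cellobiose is absent, so KulN is inactive.
With repressor QuvD bound, *gorR* is not transcribed.
So GorR is not produced.
c-di-GMP is absent, so MibY is inactive.
Required activator GorR is absent, so *gixE* is not transcribed.
So GixE is not produced.
Glyoxylate is present, so JalA is inactive.
Required activator JalA is absent, so *velX* is not transcribed.
So VelX is not produced.
With no repressor bound, *elnK* is transcribed.
So ElnK is produced and active.
With repressor ElnK bound, *haxQ* is not transcribed.

OFF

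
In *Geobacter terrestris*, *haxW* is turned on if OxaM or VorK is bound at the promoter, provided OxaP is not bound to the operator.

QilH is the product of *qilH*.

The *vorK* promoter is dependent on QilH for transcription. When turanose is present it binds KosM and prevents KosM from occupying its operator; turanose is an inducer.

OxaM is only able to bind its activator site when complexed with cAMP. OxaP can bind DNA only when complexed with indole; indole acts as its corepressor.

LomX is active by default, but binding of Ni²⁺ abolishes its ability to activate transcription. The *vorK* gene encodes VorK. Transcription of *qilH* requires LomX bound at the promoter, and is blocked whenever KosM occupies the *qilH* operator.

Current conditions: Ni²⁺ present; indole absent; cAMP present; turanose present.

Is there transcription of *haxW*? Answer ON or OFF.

cAMP is present, so OxaM is active.
Indole is absent, so OxaP is inactive.
Turanose is present, so KosM is inactive.
Ni²⁺ is present, so LomX is inactive.
Required activator LomX is absent, so *qilH* is not transcribed.
So QilH is not produced.
Required activator QilH is absent, so *vorK* is not transcribed.
So VorK is not produced.
Activator OxaM is present, so *haxW* is transcribed.

ON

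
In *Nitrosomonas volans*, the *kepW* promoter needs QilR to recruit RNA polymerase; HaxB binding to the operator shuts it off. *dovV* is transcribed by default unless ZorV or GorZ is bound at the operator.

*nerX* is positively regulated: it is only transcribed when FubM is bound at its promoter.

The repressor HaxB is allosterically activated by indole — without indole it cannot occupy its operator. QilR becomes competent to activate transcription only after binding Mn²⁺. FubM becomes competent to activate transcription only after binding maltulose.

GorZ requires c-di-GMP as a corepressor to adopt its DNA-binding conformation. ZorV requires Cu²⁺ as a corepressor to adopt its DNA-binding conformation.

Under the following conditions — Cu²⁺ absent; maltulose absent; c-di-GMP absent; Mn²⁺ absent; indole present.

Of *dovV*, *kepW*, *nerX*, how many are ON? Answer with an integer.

Cu²⁺ is absent, so ZorV is inactive.
c-di-GMP is absent, so GorZ is inactive.
With no repressor bound, *dovV* is transcribed.
→ *dovV* is ON.
Indole is present, so HaxB is active.
Mn²⁺ is absent, so QilR is inactive.
With repressor HaxB bound, *kepW* is not transcribed.
→ *kepW* is OFF.
Maltulose is absent, so FubM is inactive.
Required activator FubM is absent, so *nerX* is not transcribed.
→ *nerX* is OFF.
1 of the 3 genes is transcribed.

1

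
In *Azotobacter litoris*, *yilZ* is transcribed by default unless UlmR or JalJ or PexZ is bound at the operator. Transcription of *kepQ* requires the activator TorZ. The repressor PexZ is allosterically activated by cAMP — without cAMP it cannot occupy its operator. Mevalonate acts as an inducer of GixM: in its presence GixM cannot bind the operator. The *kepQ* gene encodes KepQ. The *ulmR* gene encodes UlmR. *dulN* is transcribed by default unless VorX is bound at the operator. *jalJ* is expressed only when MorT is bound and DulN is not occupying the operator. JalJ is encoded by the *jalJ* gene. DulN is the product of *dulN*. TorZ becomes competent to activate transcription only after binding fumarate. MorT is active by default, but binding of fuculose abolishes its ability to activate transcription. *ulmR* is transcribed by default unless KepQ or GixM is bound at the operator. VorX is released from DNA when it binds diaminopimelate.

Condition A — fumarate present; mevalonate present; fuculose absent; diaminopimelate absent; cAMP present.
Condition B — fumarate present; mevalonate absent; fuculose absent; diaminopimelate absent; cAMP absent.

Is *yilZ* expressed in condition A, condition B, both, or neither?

Condition A:
Fumarate is present, so TorZ is active.
No repressor is bound and TorZ is active, so *kepQ* is transcribed.
So KepQ is produced and active.
Mevalonate is present, so GixM is inactive.
With repressor KepQ bound, *ulmR* is not transcribed.
So UlmR is not produced.
Fuculose is absent, so MorT is active.
Diaminopimelate is absent, so VorX is active.
With repressor VorX bound, *dulN* is not transcribed.
So DulN is not produced.
No repressor is bound and MorT is active, so *jalJ* is transcribed.
So JalJ is produced and active.
cAMP is present, so PexZ is active.
With repressor JalJ bound, *yilZ* is not transcribed.
→ *yilZ* is OFF in A.
Condition B:
Fumarate is present, so TorZ is active.
No repressor is bound and TorZ is active, so *kepQ* is transcribed.
So KepQ is produced and active.
Mevalonate is absent, so GixM is active.
With repressor KepQ bound, *ulmR* is not transcribed.
So UlmR is not produced.
Fuculose is absent, so MorT is active.
Diaminopimelate is absent, so VorX is active.
With repressor VorX bound, *dulN* is not transcribed.
So DulN is not produced.
No repressor is bound and MorT is active, so *jalJ* is transcribed.
So JalJ is produced and active.
cAMP is absent, so PexZ is inactive.
With repressor JalJ bound, *yilZ* is not transcribed.
→ *yilZ* is OFF in B.

neither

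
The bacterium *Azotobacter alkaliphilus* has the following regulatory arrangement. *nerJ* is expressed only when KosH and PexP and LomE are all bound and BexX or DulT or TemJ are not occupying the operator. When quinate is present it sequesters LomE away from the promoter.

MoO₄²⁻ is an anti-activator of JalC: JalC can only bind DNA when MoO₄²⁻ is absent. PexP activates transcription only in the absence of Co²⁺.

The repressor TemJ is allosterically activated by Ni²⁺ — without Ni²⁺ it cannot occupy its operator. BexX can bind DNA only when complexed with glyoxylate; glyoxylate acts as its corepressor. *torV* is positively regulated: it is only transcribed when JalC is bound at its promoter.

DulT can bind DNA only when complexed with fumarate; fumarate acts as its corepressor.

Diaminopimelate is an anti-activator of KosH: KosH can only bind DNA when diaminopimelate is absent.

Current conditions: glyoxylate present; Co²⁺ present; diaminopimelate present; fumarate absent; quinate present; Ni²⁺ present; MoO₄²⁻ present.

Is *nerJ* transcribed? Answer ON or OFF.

Diaminopimelate is present, so KosH is inactive.
Glyoxylate is present, so BexX is active.
Fumarate is absent, so DulT is inactive.
Co²⁺ is present, so PexP is inactive.
Quinate is present, so LomE is inactive.
Ni²⁺ is present, so TemJ is active.
With repressor BexX bound, *nerJ* is not transcribed.

OFF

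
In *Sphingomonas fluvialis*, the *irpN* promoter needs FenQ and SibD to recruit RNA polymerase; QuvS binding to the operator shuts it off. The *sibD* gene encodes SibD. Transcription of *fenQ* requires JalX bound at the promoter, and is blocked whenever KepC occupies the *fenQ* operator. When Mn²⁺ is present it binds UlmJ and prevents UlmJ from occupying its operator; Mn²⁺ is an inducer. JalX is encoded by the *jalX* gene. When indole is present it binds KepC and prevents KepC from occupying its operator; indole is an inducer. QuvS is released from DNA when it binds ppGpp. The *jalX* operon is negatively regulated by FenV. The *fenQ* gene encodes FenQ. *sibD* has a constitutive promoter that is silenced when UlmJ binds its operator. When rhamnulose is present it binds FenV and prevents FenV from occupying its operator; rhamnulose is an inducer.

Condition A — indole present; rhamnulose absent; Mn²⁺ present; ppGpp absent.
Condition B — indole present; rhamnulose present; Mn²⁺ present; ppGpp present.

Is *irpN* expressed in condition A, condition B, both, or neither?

B only

Condition A:
Indole is present, so KepC is inactive.
Rhamnulose is absent, so FenV is active.
With repressor FenV bound, *jalX* is not transcribed.
So JalX is not produced.
Required activator JalX is absent, so *fenQ* is not transcribed.
So FenQ is not produced.
Mn²⁺ is present, so UlmJ is inactive.
With no repressor bound, *sibD* is transcribed.
So SibD is produced and active.
ppGpp is absent, so QuvS is active.
With repressor QuvS bound, *irpN* is not transcribed.
→ *irpN* is OFF in A.
Condition B:
Indole is present, so KepC is inactive.
Rhamnulose is present, so FenV is inactive.
With no repressor bound, *jalX* is transcribed.
So JalX is produced and active.
No repressor is bound and JalX is active, so *fenQ* is transcribed.
So FenQ is produced and active.
Mn²⁺ is present, so UlmJ is inactive.
With no repressor bound, *sibD* is transcribed.
So SibD is produced and active.
ppGpp is present, so QuvS is inactive.
No repressor is bound and FenQ and SibD are active, so *irpN* is transcribed.
→ *irpN* is ON in B.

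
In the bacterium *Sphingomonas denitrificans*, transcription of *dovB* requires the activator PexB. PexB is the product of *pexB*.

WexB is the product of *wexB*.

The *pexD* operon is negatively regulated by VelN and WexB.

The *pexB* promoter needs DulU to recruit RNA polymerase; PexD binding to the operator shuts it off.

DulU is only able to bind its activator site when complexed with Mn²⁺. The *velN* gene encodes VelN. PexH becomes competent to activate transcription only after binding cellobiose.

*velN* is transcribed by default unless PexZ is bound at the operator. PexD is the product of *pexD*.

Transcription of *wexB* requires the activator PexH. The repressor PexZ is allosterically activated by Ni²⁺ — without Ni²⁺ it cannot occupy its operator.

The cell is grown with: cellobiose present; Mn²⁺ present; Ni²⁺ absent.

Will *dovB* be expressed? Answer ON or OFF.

ON

Ni²⁺ is absent, so PexZ is inactive.
With no repressor bound, *velN* is transcribed.
So VelN is produced and active.
Cellobiose is present, so PexH is active.
No repressor is bound and PexH is active, so *wexB* is transcribed.
So WexB is produced and active.
With repressor VelN bound, *pexD* is not transcribed.
So PexD is not produced.
Mn²⁺ is present, so DulU is active.
No repressor is bound and DulU is active, so *pexB* is transcribed.
So PexB is produced and active.
No repressor is bound and PexB is active, so *dovB* is transcribed.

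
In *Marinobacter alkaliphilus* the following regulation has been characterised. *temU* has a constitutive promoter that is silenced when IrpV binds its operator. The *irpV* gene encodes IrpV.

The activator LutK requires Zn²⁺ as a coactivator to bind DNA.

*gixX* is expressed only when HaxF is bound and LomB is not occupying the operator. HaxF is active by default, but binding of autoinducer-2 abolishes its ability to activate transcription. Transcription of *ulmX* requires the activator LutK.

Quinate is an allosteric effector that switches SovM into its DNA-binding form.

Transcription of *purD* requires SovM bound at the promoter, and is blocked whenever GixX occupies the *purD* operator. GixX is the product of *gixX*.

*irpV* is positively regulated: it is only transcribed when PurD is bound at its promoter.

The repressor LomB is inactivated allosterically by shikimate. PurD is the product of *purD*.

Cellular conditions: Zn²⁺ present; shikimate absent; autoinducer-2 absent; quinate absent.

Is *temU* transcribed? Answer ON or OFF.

ON

Shikimate is absent, so LomB is active.
Autoinducer-2 is absent, so HaxF is active.
With repressor LomB bound, *gixX* is not transcribed.
So GixX is not produced.
Quinate is absent, so SovM is inactive.
Required activator SovM is absent, so *purD* is not transcribed.
So PurD is not produced.
Required activator PurD is absent, so *irpV* is not transcribed.
So IrpV is not produced.
With no repressor bound, *temU* is transcribed.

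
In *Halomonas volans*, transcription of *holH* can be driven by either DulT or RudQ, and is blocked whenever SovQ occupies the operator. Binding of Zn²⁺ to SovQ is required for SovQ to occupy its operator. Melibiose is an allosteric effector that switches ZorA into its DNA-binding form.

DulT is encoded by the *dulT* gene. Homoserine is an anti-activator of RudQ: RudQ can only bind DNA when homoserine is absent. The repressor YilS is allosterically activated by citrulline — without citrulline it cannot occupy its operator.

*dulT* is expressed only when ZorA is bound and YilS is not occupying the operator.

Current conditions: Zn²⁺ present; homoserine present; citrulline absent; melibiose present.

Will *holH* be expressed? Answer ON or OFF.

Melibiose is present, so ZorA is active.
Citrulline is absent, so YilS is inactive.
No repressor is bound and ZorA is active, so *dulT* is transcribed.
So DulT is produced and active.
Homoserine is present, so RudQ is inactive.
Zn²⁺ is present, so SovQ is active.
With repressor SovQ bound, *holH* is not transcribed.

OFF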